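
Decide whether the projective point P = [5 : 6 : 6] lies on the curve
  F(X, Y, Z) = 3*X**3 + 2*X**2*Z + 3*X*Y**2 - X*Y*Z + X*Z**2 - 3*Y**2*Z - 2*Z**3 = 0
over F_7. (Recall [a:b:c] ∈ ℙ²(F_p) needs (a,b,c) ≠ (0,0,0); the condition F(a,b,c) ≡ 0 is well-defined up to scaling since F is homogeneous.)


F(5,6,6) ≡ 2 (mod 7); P is NOT on the curve.

Evaluate F(5, 6, 6) term-by-term (mod 7).
  3*X**3 ↦ 3·125·1·1 = 375
  2*X**2*Z ↦ 2·25·1·6 = 300
  3*X*Y**2 ↦ 3·5·36·1 = 540
  -X*Y*Z ↦ -1·5·6·6 = -180
  X*Z**2 ↦ 1·5·1·36 = 180
  -3*Y**2*Z ↦ -3·1·36·6 = -648
  -2*Z**3 ↦ -2·1·1·216 = -432
Sum: F(5, 6, 6) = (375) + (300) + (540) + (-180) + (180) + (-648) + (-432) = 135.
Reducing mod 7: 135 ≡ 2 (mod 7).
Since F(a, b, c) ≡ 2 ≠ 0 (mod 7), P does NOT lie on the curve.


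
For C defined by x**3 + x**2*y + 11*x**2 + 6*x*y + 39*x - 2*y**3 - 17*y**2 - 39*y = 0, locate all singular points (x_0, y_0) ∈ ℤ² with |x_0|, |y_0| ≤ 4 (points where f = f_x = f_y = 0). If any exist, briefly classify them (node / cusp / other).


Singular points: {(-3, -3)}; classification: node.

Compute partial derivatives:
  f_x = 3*x**2 + 2*x*y + 22*x + 6*y + 39.
  f_y = x**2 + 6*x - 6*y**2 - 34*y - 39.
Scan x_0 ∈ {−4, ..., 4}. For each x_0, f_y(x_0, y) is a polynomial in y; find its integer roots y ∈ {−4, ..., 4}, then test f_x and f at those candidates.
  x = -4: f_y(-4, y) = -6*y**2 - 34*y - 47; no integer root y with |y| ≤ 4.
  x = -3: f_y(-3, y) = -6*y**2 - 34*y - 48; vanishes at y ∈ {-3}. (-3, -3): f_x = 0, f = 0 — SINGULAR.
  x = -2: f_y(-2, y) = -6*y**2 - 34*y - 47; no integer root y with |y| ≤ 4.
  x = -1: f_y(-1, y) = -6*y**2 - 34*y - 44; vanishes at y ∈ {-2}. (-1, -2): f_x = 12 ≠ 0.
  x = 0: f_y(0, y) = -6*y**2 - 34*y - 39; no integer root y with |y| ≤ 4.
  x = 1: f_y(1, y) = -6*y**2 - 34*y - 32; no integer root y with |y| ≤ 4.
  x = 2: f_y(2, y) = -6*y**2 - 34*y - 23; no integer root y with |y| ≤ 4.
  x = 3: f_y(3, y) = -6*y**2 - 34*y - 12; no integer root y with |y| ≤ 4.
  x = 4: f_y(4, y) = -6*y**2 - 34*y + 1; no integer root y with |y| ≤ 4.
Only singular point on the grid: (-3, -3).
Classify: substitute x = -3 + u, y = -3 + v and expand: f = u**3 + u**2*v - u**2 - 2*v**3 + v**2.
No constant or linear terms (consistent with a singular point). Quadratic part: -u**2 + v**2. Cubic part: u**3 + u**2*v - 2*v**3.
The quadratic part v**2 - u**2 = (v − u)(v + u) splits into two distinct linear factors, so there are two distinct tangent lines y − -3 = ±(x − -3) — this is a node (ordinary double point).
Classification: node.


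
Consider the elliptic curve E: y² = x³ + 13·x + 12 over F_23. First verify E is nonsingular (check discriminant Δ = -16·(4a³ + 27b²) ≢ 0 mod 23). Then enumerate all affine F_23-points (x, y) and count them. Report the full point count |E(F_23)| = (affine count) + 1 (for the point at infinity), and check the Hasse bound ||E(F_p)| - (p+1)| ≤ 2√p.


Affine points = {(0, 9), (0, 14), (1, 7), (1, 16), (2, 0), (3, 3), (3, 20), (4, 6), (4, 17), (5, 8), (5, 15), (7, 3), (7, 20), (13, 3), (13, 20), (18, 11), (18, 12), (21, 1), (21, 22)}; affine count = 19; |E(F_23)| = 20.

Discriminant check: Δ ∝ 4a³ + 27b² = 4·13³ + 27·12² = 4·2197 + 27·144 ≡ 3 (mod 23). Nonzero ⇒ E is nonsingular.
For each x ∈ F_23, compute rhs = x³ + 13·x + 12 mod 23, then count y ∈ F_23 with y² ≡ rhs.
  x = 0: rhs = 12, matching y values: 9, 14 (2 points).
  x = 1: rhs = 3, matching y values: 7, 16 (2 points).
  x = 2: rhs = 0, matching y values: 0 (1 points).
  x = 3: rhs = 9, matching y values: 3, 20 (2 points).
  x = 4: rhs = 13, matching y values: 6, 17 (2 points).
  x = 5: rhs = 18, matching y values: 8, 15 (2 points).
  x = 6: rhs = 7, matching y values: none (0 points).
  x = 7: rhs = 9, matching y values: 3, 20 (2 points).
  x = 8: rhs = 7, matching y values: none (0 points).
  x = 9: rhs = 7, matching y values: none (0 points).
  x = 10: rhs = 15, matching y values: none (0 points).
  x = 11: rhs = 14, matching y values: none (0 points).
  x = 12: rhs = 10, matching y values: none (0 points).
  x = 13: rhs = 9, matching y values: 3, 20 (2 points).
  x = 14: rhs = 17, matching y values: none (0 points).
  x = 15: rhs = 17, matching y values: none (0 points).
  x = 16: rhs = 15, matching y values: none (0 points).
  x = 17: rhs = 17, matching y values: none (0 points).
  x = 18: rhs = 6, matching y values: 11, 12 (2 points).
  x = 19: rhs = 11, matching y values: none (0 points).
  x = 20: rhs = 15, matching y values: none (0 points).
  x = 21: rhs = 1, matching y values: 1, 22 (2 points).
  x = 22: rhs = 21, matching y values: none (0 points).
Total affine count: 19.
Full point count |E(F_23)| = 19 + 1 = 20.
Hasse bound: |20 − (23+1)| = |-4| = 4 ≤ 2√23 ≈ 9.5917 ✓.


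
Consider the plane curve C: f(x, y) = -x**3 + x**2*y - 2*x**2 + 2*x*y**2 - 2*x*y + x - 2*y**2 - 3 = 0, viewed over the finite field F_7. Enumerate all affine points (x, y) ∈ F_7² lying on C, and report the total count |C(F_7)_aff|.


Affine F_7-points: {(0, 3), (0, 4), (1, 2), (3, 3), (3, 5), (5, 3)}; count = 6.

For each of the 49 pairs (x, y) ∈ F_7², evaluate f(x, y) mod 7. Record the zeros.
  x = 0: [0↦4, 1↦2, 2↦3, 3↦0, 4↦0, 5↦3, 6↦2]  zeros at y ∈ {3, 4}
  x = 1: [0↦2, 1↦1, 2↦0, 3↦6, 4↦5, 5↦4, 6↦3]  zeros at y ∈ {2}
  x = 2: [0↦4, 1↦6, 2↦5, 3↦1, 4↦1, 5↦5, 6↦6]  zeros at y ∈ ∅
  x = 3: [0↦4, 1↦4, 2↦5, 3↦0, 4↦3, 5↦0, 6↦5]  zeros at y ∈ {3, 5}
  x = 4: [0↦3, 1↦3, 2↦1, 3↦4, 4↦5, 5↦4, 6↦1]  zeros at y ∈ ∅
  x = 5: [0↦2, 1↦4, 2↦1, 3↦0, 4↦1, 5↦4, 6↦2]  zeros at y ∈ {3}
  x = 6: [0↦2, 1↦1, 2↦6, 3↦3, 4↦6, 5↦1, 6↦2]  zeros at y ∈ ∅
Collecting zeros: affine points = {(0, 3), (0, 4), (1, 2), (3, 3), (3, 5), (5, 3)}.
Total count |C(F_7)_aff| = 6.


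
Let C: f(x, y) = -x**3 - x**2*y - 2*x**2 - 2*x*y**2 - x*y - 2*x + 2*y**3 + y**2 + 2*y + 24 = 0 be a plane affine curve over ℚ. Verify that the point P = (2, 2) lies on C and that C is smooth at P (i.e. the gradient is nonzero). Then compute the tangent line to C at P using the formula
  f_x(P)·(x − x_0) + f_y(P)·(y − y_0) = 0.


Tangent line at P: -40*x + 8*y + 64 = 0.

Step 1: f(2, 2) = 0, so P lies on C.
Step 2: partial derivatives
  f_x(x, y) = -3*x**2 - 2*x*y - 4*x - 2*y**2 - y - 2, f_y(x, y) = -x**2 - 4*x*y - x + 6*y**2 + 2*y + 2.
  f_x(P) = -40, f_y(P) = 8 (gradient nonzero, so P is smooth).
Step 3: tangent line at P: -40·(x − 2) + 8·(y − 2) = 0.
Expanding: -40*x + 8*y + 64 = 0.


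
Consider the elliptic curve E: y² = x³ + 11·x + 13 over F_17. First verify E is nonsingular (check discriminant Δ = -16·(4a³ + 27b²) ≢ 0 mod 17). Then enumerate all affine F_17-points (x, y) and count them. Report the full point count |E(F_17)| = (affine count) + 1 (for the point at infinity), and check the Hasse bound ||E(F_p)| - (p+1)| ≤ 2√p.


Affine points = {(0, 8), (0, 9), (1, 5), (1, 12), (2, 3), (2, 14), (4, 6), (4, 11), (7, 5), (7, 12), (8, 1), (8, 16), (9, 5), (9, 12), (10, 1), (10, 16), (14, 2), (14, 15), (15, 0), (16, 1), (16, 16)}; affine count = 21; |E(F_17)| = 22.

Discriminant check: Δ ∝ 4a³ + 27b² = 4·11³ + 27·13² = 4·1331 + 27·169 ≡ 10 (mod 17). Nonzero ⇒ E is nonsingular.
For each x ∈ F_17, compute rhs = x³ + 11·x + 13 mod 17, then count y ∈ F_17 with y² ≡ rhs.
  x = 0: rhs = 13, matching y values: 8, 9 (2 points).
  x = 1: rhs = 8, matching y values: 5, 12 (2 points).
  x = 2: rhs = 9, matching y values: 3, 14 (2 points).
  x = 3: rhs = 5, matching y values: none (0 points).
  x = 4: rhs = 2, matching y values: 6, 11 (2 points).
  x = 5: rhs = 6, matching y values: none (0 points).
  x = 6: rhs = 6, matching y values: none (0 points).
  x = 7: rhs = 8, matching y values: 5, 12 (2 points).
  x = 8: rhs = 1, matching y values: 1, 16 (2 points).
  x = 9: rhs = 8, matching y values: 5, 12 (2 points).
  x = 10: rhs = 1, matching y values: 1, 16 (2 points).
  x = 11: rhs = 3, matching y values: none (0 points).
  x = 12: rhs = 3, matching y values: none (0 points).
  x = 13: rhs = 7, matching y values: none (0 points).
  x = 14: rhs = 4, matching y values: 2, 15 (2 points).
  x = 15: rhs = 0, matching y values: 0 (1 points).
  x = 16: rhs = 1, matching y values: 1, 16 (2 points).
Total affine count: 21.
Full point count |E(F_17)| = 21 + 1 = 22.
Hasse bound: |22 − (17+1)| = |4| = 4 ≤ 2√17 ≈ 8.2462 ✓.


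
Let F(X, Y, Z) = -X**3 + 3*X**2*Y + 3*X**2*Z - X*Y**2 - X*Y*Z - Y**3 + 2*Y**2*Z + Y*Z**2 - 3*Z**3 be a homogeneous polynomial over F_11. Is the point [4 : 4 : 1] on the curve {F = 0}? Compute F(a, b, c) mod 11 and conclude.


F(4,4,1) ≡ 10 (mod 11); P is NOT on the curve.

Evaluate F(4, 4, 1) term-by-term (mod 11).
  -X**3 ↦ -1·64·1·1 = -64
  3*X**2*Y ↦ 3·16·4·1 = 192
  3*X**2*Z ↦ 3·16·1·1 = 48
  -X*Y**2 ↦ -1·4·16·1 = -64
  -X*Y*Z ↦ -1·4·4·1 = -16
  -Y**3 ↦ -1·1·64·1 = -64
  2*Y**2*Z ↦ 2·1·16·1 = 32
  Y*Z**2 ↦ 1·1·4·1 = 4
  -3*Z**3 ↦ -3·1·1·1 = -3
Sum: F(4, 4, 1) = (-64) + (192) + (48) + (-64) + (-16) + (-64) + (32) + (4) + (-3) = 65.
Reducing mod 11: 65 ≡ 10 (mod 11).
Since F(a, b, c) ≡ 10 ≠ 0 (mod 11), P does NOT lie on the curve.


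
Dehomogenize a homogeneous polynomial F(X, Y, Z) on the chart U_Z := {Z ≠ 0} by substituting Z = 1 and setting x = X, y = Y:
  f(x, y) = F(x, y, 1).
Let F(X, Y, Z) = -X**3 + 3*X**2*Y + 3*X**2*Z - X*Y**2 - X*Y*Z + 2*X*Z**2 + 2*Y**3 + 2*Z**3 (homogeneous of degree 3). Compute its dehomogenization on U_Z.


f(x, y) = -x**3 + 3*x**2*y + 3*x**2 - x*y**2 - x*y + 2*x + 2*y**3 + 2

On U_Z we set Z = 1. Each monomial c·X^i·Y^j·Z^k in F becomes c·x^i·y^j·1^k = c·x^i·y^j.
Substituting Z = 1: F(X, Y, 1) = -x**3 + 3*x**2*y + 3*x**2 - x*y**2 - x*y + 2*x + 2*y**3 + 2.
Note: deg(f) ≤ deg(F) = 3; strict inequality happens when F is divisible by Z (lost terms).


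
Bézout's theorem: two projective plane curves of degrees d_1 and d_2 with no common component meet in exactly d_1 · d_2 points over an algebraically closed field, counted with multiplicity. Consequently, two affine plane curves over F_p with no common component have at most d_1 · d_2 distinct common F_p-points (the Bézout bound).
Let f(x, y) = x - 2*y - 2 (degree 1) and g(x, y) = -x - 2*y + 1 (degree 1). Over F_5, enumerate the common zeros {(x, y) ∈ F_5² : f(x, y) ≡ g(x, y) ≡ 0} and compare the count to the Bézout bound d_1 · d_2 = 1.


Common zeros: {(4, 1)}; count = 1; Bézout bound = 1.

deg(f) = 1, deg(g) = 1, so Bézout bound = 1.
Scan x ∈ F_5. For each x, list the y ∈ F_5 with f(x, y) ≡ 0 and those with g(x, y) ≡ 0 (mod 5); the common zeros in that column are the intersection.
  x = 0: f ≡ 0 at y ∈ {4}; g ≡ 0 at y ∈ {3}; common: ∅.
  x = 1: f ≡ 0 at y ∈ {2}; g ≡ 0 at y ∈ {0}; common: ∅.
  x = 2: f ≡ 0 at y ∈ {0}; g ≡ 0 at y ∈ {2}; common: ∅.
  x = 3: f ≡ 0 at y ∈ {3}; g ≡ 0 at y ∈ {4}; common: ∅.
  x = 4: f ≡ 0 at y ∈ {1}; g ≡ 0 at y ∈ {1}; common: {1}.
Collecting: common zeros = {(4, 1)}, so the count is 1.
Comparison with the Bézout bound: 1 ≤ 1 = deg(f)·deg(g), as expected for curves with no common component (the bound is attained).


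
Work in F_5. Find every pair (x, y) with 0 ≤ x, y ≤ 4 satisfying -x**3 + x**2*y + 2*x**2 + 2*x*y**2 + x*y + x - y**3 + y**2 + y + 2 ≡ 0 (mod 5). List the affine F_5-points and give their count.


Affine F_5-points: {(0, 2), (1, 4), (2, 1), (2, 2), (3, 1)}; count = 5.

For each of the 25 pairs (x, y) ∈ F_5², evaluate f(x, y) mod 5. Record the zeros.
  x = 0: [0↦2, 1↦3, 2↦0, 3↦2, 4↦3]  zeros at y ∈ {2}
  x = 1: [0↦4, 1↦4, 2↦4, 3↦3, 4↦0]  zeros at y ∈ {4}
  x = 2: [0↦4, 1↦0, 2↦0, 3↦3, 4↦3]  zeros at y ∈ {1, 2}
  x = 3: [0↦1, 1↦0, 2↦2, 3↦1, 4↦1]  zeros at y ∈ {1}
  x = 4: [0↦4, 1↦3, 2↦4, 3↦1, 4↦3]  zeros at y ∈ ∅
Collecting zeros: affine points = {(0, 2), (1, 4), (2, 1), (2, 2), (3, 1)}.
Total count |C(F_5)_aff| = 5.


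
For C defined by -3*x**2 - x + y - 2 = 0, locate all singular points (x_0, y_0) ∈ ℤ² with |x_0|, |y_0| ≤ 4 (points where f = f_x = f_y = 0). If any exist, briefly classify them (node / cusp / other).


No singular points in the scanned grid; C is smooth there.

Compute partial derivatives:
  f_x = -6*x - 1.
  f_y = 1.
f_y = 1 is a nonzero constant, so f_y never vanishes: no point (x, y) can satisfy f = f_x = f_y = 0. In particular no (x, y) ∈ {−4, ..., 4}² is singular; the curve is smooth.


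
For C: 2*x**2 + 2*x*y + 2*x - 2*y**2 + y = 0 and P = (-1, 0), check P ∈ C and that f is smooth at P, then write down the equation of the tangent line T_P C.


Tangent line at P: -2*x - y - 2 = 0.

Step 1: f(-1, 0) = 0, so P lies on C.
Step 2: partial derivatives
  f_x(x, y) = 4*x + 2*y + 2, f_y(x, y) = 2*x - 4*y + 1.
  f_x(P) = -2, f_y(P) = -1 (gradient nonzero, so P is smooth).
Step 3: tangent line at P: -2·(x − -1) + -1·(y − 0) = 0.
Expanding: -2*x - y - 2 = 0.


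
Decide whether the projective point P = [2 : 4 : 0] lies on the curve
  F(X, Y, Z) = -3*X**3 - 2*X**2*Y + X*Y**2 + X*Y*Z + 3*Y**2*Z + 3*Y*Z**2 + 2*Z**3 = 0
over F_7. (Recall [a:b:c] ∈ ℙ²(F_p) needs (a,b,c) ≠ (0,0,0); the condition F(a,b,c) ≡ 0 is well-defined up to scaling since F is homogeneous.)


F(2,4,0) ≡ 4 (mod 7); P is NOT on the curve.

Evaluate F(2, 4, 0) term-by-term (mod 7).
  -3*X**3 ↦ -3·8·1·1 = -24
  -2*X**2*Y ↦ -2·4·4·1 = -32
  X*Y**2 ↦ 1·2·16·1 = 32
  X*Y*Z ↦ 1·2·4·0 = 0
  3*Y**2*Z ↦ 3·1·16·0 = 0
  3*Y*Z**2 ↦ 3·1·4·0 = 0
  2*Z**3 ↦ 2·1·1·0 = 0
Sum: F(2, 4, 0) = (-24) + (-32) + (32) + (0) + (0) + (0) + (0) = -24.
Reducing mod 7: -24 ≡ 4 (mod 7).
Since F(a, b, c) ≡ 4 ≠ 0 (mod 7), P does NOT lie on the curve.


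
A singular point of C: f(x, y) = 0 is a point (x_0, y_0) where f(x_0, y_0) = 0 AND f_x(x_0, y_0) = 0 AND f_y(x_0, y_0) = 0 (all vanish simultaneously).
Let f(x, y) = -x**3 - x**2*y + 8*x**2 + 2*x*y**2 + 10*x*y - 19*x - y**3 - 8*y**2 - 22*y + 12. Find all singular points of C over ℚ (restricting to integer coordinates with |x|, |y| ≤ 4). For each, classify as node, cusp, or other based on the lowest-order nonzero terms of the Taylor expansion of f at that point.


Singular points: {(3, -1)}; classification: cusp.

Compute partial derivatives:
  f_x = -3*x**2 - 2*x*y + 16*x + 2*y**2 + 10*y - 19.
  f_y = -x**2 + 4*x*y + 10*x - 3*y**2 - 16*y - 22.
Scan x_0 ∈ {−4, ..., 4}. For each x_0, f_y(x_0, y) is a polynomial in y; find its integer roots y ∈ {−4, ..., 4}, then test f_x and f at those candidates.
  x = -4: f_y(-4, y) = -3*y**2 - 32*y - 78; no integer root y with |y| ≤ 4.
  x = -3: f_y(-3, y) = -3*y**2 - 28*y - 61; no integer root y with |y| ≤ 4.
  x = -2: f_y(-2, y) = -3*y**2 - 24*y - 46; no integer root y with |y| ≤ 4.
  x = -1: f_y(-1, y) = -3*y**2 - 20*y - 33; vanishes at y ∈ {-3}. (-1, -3): f_x = -56 ≠ 0.
  x = 0: f_y(0, y) = -3*y**2 - 16*y - 22; no integer root y with |y| ≤ 4.
  x = 1: f_y(1, y) = -3*y**2 - 12*y - 13; no integer root y with |y| ≤ 4.
  x = 2: f_y(2, y) = -3*y**2 - 8*y - 6; no integer root y with |y| ≤ 4.
  x = 3: f_y(3, y) = -3*y**2 - 4*y - 1; vanishes at y ∈ {-1}. (3, -1): f_x = 0, f = 0 — SINGULAR.
  x = 4: f_y(4, y) = 2 - 3*y**2; no integer root y with |y| ≤ 4.
Only singular point on the grid: (3, -1).
Classify: substitute x = 3 + u, y = -1 + v and expand: f = -u**3 - u**2*v + 2*u*v**2 - v**3 + v**2.
No constant or linear terms (consistent with a singular point). Quadratic part: v**2. Cubic part: -u**3 - u**2*v + 2*u*v**2 - v**3.
The quadratic part v**2 is a perfect square, so there is a single (double) tangent line v = 0, i.e. y = -1. Restricting the cubic part to that line (v = 0) leaves -u**3 ≠ 0, so f is not divisible by v and the branch is v² ≈ u**3 to lowest order — this is a cusp.
Classification: cusp.


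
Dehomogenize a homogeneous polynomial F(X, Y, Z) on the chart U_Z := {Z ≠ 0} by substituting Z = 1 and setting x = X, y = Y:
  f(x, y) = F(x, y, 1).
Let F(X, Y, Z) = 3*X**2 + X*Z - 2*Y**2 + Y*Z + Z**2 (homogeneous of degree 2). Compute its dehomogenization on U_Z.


f(x, y) = 3*x**2 + x - 2*y**2 + y + 1

On U_Z we set Z = 1. Each monomial c·X^i·Y^j·Z^k in F becomes c·x^i·y^j·1^k = c·x^i·y^j.
Substituting Z = 1: F(X, Y, 1) = 3*x**2 + x - 2*y**2 + y + 1.
Note: deg(f) ≤ deg(F) = 2; strict inequality happens when F is divisible by Z (lost terms).


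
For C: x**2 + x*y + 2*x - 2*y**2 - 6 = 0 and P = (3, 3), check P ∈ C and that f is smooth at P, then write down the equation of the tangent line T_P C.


Tangent line at P: 11*x - 9*y - 6 = 0.

Step 1: f(3, 3) = 0, so P lies on C.
Step 2: partial derivatives
  f_x(x, y) = 2*x + y + 2, f_y(x, y) = x - 4*y.
  f_x(P) = 11, f_y(P) = -9 (gradient nonzero, so P is smooth).
Step 3: tangent line at P: 11·(x − 3) + -9·(y − 3) = 0.
Expanding: 11*x - 9*y - 6 = 0.


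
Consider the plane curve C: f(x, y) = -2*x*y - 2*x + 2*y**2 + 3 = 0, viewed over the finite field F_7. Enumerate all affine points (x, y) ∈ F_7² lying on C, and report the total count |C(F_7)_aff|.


Affine F_7-points: {(0, 3), (0, 4), (3, 1), (3, 2), (5, 0), (5, 5)}; count = 6.

For each of the 49 pairs (x, y) ∈ F_7², evaluate f(x, y) mod 7. Record the zeros.
  x = 0: [0↦3, 1↦5, 2↦4, 3↦0, 4↦0, 5↦4, 6↦5]  zeros at y ∈ {3, 4}
  x = 1: [0↦1, 1↦1, 2↦5, 3↦6, 4↦4, 5↦6, 6↦5]  zeros at y ∈ ∅
  x = 2: [0↦6, 1↦4, 2↦6, 3↦5, 4↦1, 5↦1, 6↦5]  zeros at y ∈ ∅
  x = 3: [0↦4, 1↦0, 2↦0, 3↦4, 4↦5, 5↦3, 6↦5]  zeros at y ∈ {1, 2}
  x = 4: [0↦2, 1↦3, 2↦1, 3↦3, 4↦2, 5↦5, 6↦5]  zeros at y ∈ ∅
  x = 5: [0↦0, 1↦6, 2↦2, 3↦2, 4↦6, 5↦0, 6↦5]  zeros at y ∈ {0, 5}
  x = 6: [0↦5, 1↦2, 2↦3, 3↦1, 4↦3, 5↦2, 6↦5]  zeros at y ∈ ∅
Collecting zeros: affine points = {(0, 3), (0, 4), (3, 1), (3, 2), (5, 0), (5, 5)}.
Total count |C(F_7)_aff| = 6.


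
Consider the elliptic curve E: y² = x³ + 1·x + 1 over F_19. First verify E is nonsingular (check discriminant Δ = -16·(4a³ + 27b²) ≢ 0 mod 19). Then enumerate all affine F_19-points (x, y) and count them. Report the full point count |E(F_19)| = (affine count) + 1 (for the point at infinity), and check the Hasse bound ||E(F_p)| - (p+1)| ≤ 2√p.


Affine points = {(0, 1), (0, 18), (2, 7), (2, 12), (5, 6), (5, 13), (7, 3), (7, 16), (9, 6), (9, 13), (10, 2), (10, 17), (13, 8), (13, 11), (14, 2), (14, 17), (15, 3), (15, 16), (16, 3), (16, 16)}; affine count = 20; |E(F_19)| = 21.

Discriminant check: Δ ∝ 4a³ + 27b² = 4·1³ + 27·1² = 4·1 + 27·1 ≡ 12 (mod 19). Nonzero ⇒ E is nonsingular.
For each x ∈ F_19, compute rhs = x³ + 1·x + 1 mod 19, then count y ∈ F_19 with y² ≡ rhs.
  x = 0: rhs = 1, matching y values: 1, 18 (2 points).
  x = 1: rhs = 3, matching y values: none (0 points).
  x = 2: rhs = 11, matching y values: 7, 12 (2 points).
  x = 3: rhs = 12, matching y values: none (0 points).
  x = 4: rhs = 12, matching y values: none (0 points).
  x = 5: rhs = 17, matching y values: 6, 13 (2 points).
  x = 6: rhs = 14, matching y values: none (0 points).
  x = 7: rhs = 9, matching y values: 3, 16 (2 points).
  x = 8: rhs = 8, matching y values: none (0 points).
  x = 9: rhs = 17, matching y values: 6, 13 (2 points).
  x = 10: rhs = 4, matching y values: 2, 17 (2 points).
  x = 11: rhs = 13, matching y values: none (0 points).
  x = 12: rhs = 12, matching y values: none (0 points).
  x = 13: rhs = 7, matching y values: 8, 11 (2 points).
  x = 14: rhs = 4, matching y values: 2, 17 (2 points).
  x = 15: rhs = 9, matching y values: 3, 16 (2 points).
  x = 16: rhs = 9, matching y values: 3, 16 (2 points).
  x = 17: rhs = 10, matching y values: none (0 points).
  x = 18: rhs = 18, matching y values: none (0 points).
Total affine count: 20.
Full point count |E(F_19)| = 20 + 1 = 21.
Hasse bound: |21 − (19+1)| = |1| = 1 ≤ 2√19 ≈ 8.7178 ✓.


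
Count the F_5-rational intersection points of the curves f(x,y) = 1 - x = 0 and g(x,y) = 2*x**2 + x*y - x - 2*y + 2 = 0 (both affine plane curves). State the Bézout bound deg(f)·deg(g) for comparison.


Common zeros: {(1, 3)}; count = 1; Bézout bound = 2.

deg(f) = 1, deg(g) = 2, so Bézout bound = 2.
Scan x ∈ F_5. For each x, list the y ∈ F_5 with f(x, y) ≡ 0 and those with g(x, y) ≡ 0 (mod 5); the common zeros in that column are the intersection.
  x = 0: f ≡ 0 at y ∈ ∅; g ≡ 0 at y ∈ {1}; common: ∅.
  x = 1: f ≡ 0 at y ∈ {0, 1, 2, 3, 4}; g ≡ 0 at y ∈ {3}; common: {3}.
  x = 2: f ≡ 0 at y ∈ ∅; g ≡ 0 at y ∈ ∅; common: ∅.
  x = 3: f ≡ 0 at y ∈ ∅; g ≡ 0 at y ∈ {3}; common: ∅.
  x = 4: f ≡ 0 at y ∈ ∅; g ≡ 0 at y ∈ {0}; common: ∅.
Collecting: common zeros = {(1, 3)}, so the count is 1.
Comparison with the Bézout bound: 1 ≤ 2 = deg(f)·deg(g), as expected for curves with no common component (the affine F_5-count falls short of the bound because intersections may lie at infinity, over extension fields, or carry multiplicity).


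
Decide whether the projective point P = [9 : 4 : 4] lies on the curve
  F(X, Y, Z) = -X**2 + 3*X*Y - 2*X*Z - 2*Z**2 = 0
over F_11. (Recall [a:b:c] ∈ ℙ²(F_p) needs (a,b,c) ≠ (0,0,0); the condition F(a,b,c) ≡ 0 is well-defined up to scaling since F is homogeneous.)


F(9,4,4) ≡ 0 (mod 11); P is on the curve.

Evaluate F(9, 4, 4) term-by-term (mod 11).
  -X**2 ↦ -1·81·1·1 = -81
  3*X*Y ↦ 3·9·4·1 = 108
  -2*X*Z ↦ -2·9·1·4 = -72
  -2*Z**2 ↦ -2·1·1·16 = -32
Sum: F(9, 4, 4) = (-81) + (108) + (-72) + (-32) = -77.
Reducing mod 11: -77 ≡ 0 (mod 11).
Since F(a, b, c) ≡ 0 (mod 11), P lies on the curve.


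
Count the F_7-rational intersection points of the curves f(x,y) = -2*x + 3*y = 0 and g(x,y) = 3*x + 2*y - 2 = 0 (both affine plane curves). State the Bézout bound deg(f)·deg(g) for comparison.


Common zeros: {(1, 3)}; count = 1; Bézout bound = 1.

deg(f) = 1, deg(g) = 1, so Bézout bound = 1.
Scan x ∈ F_7. For each x, list the y ∈ F_7 with f(x, y) ≡ 0 and those with g(x, y) ≡ 0 (mod 7); the common zeros in that column are the intersection.
  x = 0: f ≡ 0 at y ∈ {0}; g ≡ 0 at y ∈ {1}; common: ∅.
  x = 1: f ≡ 0 at y ∈ {3}; g ≡ 0 at y ∈ {3}; common: {3}.
  x = 2: f ≡ 0 at y ∈ {6}; g ≡ 0 at y ∈ {5}; common: ∅.
  x = 3: f ≡ 0 at y ∈ {2}; g ≡ 0 at y ∈ {0}; common: ∅.
  x = 4: f ≡ 0 at y ∈ {5}; g ≡ 0 at y ∈ {2}; common: ∅.
  x = 5: f ≡ 0 at y ∈ {1}; g ≡ 0 at y ∈ {4}; common: ∅.
  x = 6: f ≡ 0 at y ∈ {4}; g ≡ 0 at y ∈ {6}; common: ∅.
Collecting: common zeros = {(1, 3)}, so the count is 1.
Comparison with the Bézout bound: 1 ≤ 1 = deg(f)·deg(g), as expected for curves with no common component (the bound is attained).


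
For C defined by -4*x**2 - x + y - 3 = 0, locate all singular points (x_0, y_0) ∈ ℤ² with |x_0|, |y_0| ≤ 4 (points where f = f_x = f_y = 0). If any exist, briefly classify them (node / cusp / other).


No singular points in the scanned grid; C is smooth there.

Compute partial derivatives:
  f_x = -8*x - 1.
  f_y = 1.
f_y = 1 is a nonzero constant, so f_y never vanishes: no point (x, y) can satisfy f = f_x = f_y = 0. In particular no (x, y) ∈ {−4, ..., 4}² is singular; the curve is smooth.


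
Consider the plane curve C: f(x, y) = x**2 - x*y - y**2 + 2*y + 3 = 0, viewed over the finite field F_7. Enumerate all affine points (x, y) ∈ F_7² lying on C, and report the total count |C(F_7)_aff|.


Affine F_7-points: {(0, 3), (0, 6), (2, 0), (3, 3), (5, 0), (5, 4), (6, 4), (6, 6)}; count = 8.

For each of the 49 pairs (x, y) ∈ F_7², evaluate f(x, y) mod 7. Record the zeros.
  x = 0: [0↦3, 1↦4, 2↦3, 3↦0, 4↦2, 5↦2, 6↦0]  zeros at y ∈ {3, 6}
  x = 1: [0↦4, 1↦4, 2↦2, 3↦5, 4↦6, 5↦5, 6↦2]  zeros at y ∈ ∅
  x = 2: [0↦0, 1↦6, 2↦3, 3↦5, 4↦5, 5↦3, 6↦6]  zeros at y ∈ {0}
  x = 3: [0↦5, 1↦3, 2↦6, 3↦0, 4↦6, 5↦3, 6↦5]  zeros at y ∈ {3}
  x = 4: [0↦5, 1↦2, 2↦4, 3↦4, 4↦2, 5↦5, 6↦6]  zeros at y ∈ ∅
  x = 5: [0↦0, 1↦3, 2↦4, 3↦3, 4↦0, 5↦2, 6↦2]  zeros at y ∈ {0, 4}
  x = 6: [0↦4, 1↦6, 2↦6, 3↦4, 4↦0, 5↦1, 6↦0]  zeros at y ∈ {4, 6}
Collecting zeros: affine points = {(0, 3), (0, 6), (2, 0), (3, 3), (5, 0), (5, 4), (6, 4), (6, 6)}.
Total count |C(F_7)_aff| = 8.


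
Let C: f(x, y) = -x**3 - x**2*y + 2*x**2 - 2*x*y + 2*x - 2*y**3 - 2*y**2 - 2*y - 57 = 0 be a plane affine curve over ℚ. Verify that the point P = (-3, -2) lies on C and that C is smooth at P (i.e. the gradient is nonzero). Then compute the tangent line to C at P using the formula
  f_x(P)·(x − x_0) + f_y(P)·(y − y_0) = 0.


Tangent line at P: -45*x - 21*y - 177 = 0.

Step 1: f(-3, -2) = 0, so P lies on C.
Step 2: partial derivatives
  f_x(x, y) = -3*x**2 - 2*x*y + 4*x - 2*y + 2, f_y(x, y) = -x**2 - 2*x - 6*y**2 - 4*y - 2.
  f_x(P) = -45, f_y(P) = -21 (gradient nonzero, so P is smooth).
Step 3: tangent line at P: -45·(x − -3) + -21·(y − -2) = 0.
Expanding: -45*x - 21*y - 177 = 0.


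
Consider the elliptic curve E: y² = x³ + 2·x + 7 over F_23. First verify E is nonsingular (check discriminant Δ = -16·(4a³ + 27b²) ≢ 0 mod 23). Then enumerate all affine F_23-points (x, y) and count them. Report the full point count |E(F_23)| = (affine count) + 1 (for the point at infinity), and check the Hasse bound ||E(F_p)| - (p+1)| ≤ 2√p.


Affine points = {(5, 2), (5, 21), (8, 11), (8, 12), (9, 8), (9, 15), (11, 7), (11, 16), (15, 10), (15, 13), (16, 8), (16, 15), (17, 3), (17, 20), (19, 2), (19, 21), (21, 8), (21, 15), (22, 2), (22, 21)}; affine count = 20; |E(F_23)| = 21.

Discriminant check: Δ ∝ 4a³ + 27b² = 4·2³ + 27·7² = 4·8 + 27·49 ≡ 21 (mod 23). Nonzero ⇒ E is nonsingular.
For each x ∈ F_23, compute rhs = x³ + 2·x + 7 mod 23, then count y ∈ F_23 with y² ≡ rhs.
  x = 0: rhs = 7, matching y values: none (0 points).
  x = 1: rhs = 10, matching y values: none (0 points).
  x = 2: rhs = 19, matching y values: none (0 points).
  x = 3: rhs = 17, matching y values: none (0 points).
  x = 4: rhs = 10, matching y values: none (0 points).
  x = 5: rhs = 4, matching y values: 2, 21 (2 points).
  x = 6: rhs = 5, matching y values: none (0 points).
  x = 7: rhs = 19, matching y values: none (0 points).
  x = 8: rhs = 6, matching y values: 11, 12 (2 points).
  x = 9: rhs = 18, matching y values: 8, 15 (2 points).
  x = 10: rhs = 15, matching y values: none (0 points).
  x = 11: rhs = 3, matching y values: 7, 16 (2 points).
  x = 12: rhs = 11, matching y values: none (0 points).
  x = 13: rhs = 22, matching y values: none (0 points).
  x = 14: rhs = 19, matching y values: none (0 points).
  x = 15: rhs = 8, matching y values: 10, 13 (2 points).
  x = 16: rhs = 18, matching y values: 8, 15 (2 points).
  x = 17: rhs = 9, matching y values: 3, 20 (2 points).
  x = 18: rhs = 10, matching y values: none (0 points).
  x = 19: rhs = 4, matching y values: 2, 21 (2 points).
  x = 20: rhs = 20, matching y values: none (0 points).
  x = 21: rhs = 18, matching y values: 8, 15 (2 points).
  x = 22: rhs = 4, matching y values: 2, 21 (2 points).
Total affine count: 20.
Full point count |E(F_23)| = 20 + 1 = 21.
Hasse bound: |21 − (23+1)| = |-3| = 3 ≤ 2√23 ≈ 9.5917 ✓.


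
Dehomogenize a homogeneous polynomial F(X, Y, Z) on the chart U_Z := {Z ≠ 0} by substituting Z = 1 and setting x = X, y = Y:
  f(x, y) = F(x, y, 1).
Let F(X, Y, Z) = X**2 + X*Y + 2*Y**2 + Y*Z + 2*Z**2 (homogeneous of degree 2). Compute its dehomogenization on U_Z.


f(x, y) = x**2 + x*y + 2*y**2 + y + 2

On U_Z we set Z = 1. Each monomial c·X^i·Y^j·Z^k in F becomes c·x^i·y^j·1^k = c·x^i·y^j.
Substituting Z = 1: F(X, Y, 1) = x**2 + x*y + 2*y**2 + y + 2.
Note: deg(f) ≤ deg(F) = 2; strict inequality happens when F is divisible by Z (lost terms).


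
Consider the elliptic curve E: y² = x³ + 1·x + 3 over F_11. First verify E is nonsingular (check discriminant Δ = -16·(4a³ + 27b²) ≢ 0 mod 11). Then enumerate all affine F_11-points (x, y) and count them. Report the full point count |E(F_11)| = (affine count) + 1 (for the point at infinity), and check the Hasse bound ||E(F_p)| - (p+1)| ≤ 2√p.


Affine points = {(0, 5), (0, 6), (1, 4), (1, 7), (3, 0), (4, 4), (4, 7), (5, 1), (5, 10), (6, 4), (6, 7), (7, 1), (7, 10), (9, 2), (9, 9), (10, 1), (10, 10)}; affine count = 17; |E(F_11)| = 18.

Discriminant check: Δ ∝ 4a³ + 27b² = 4·1³ + 27·3² = 4·1 + 27·9 ≡ 5 (mod 11). Nonzero ⇒ E is nonsingular.
For each x ∈ F_11, compute rhs = x³ + 1·x + 3 mod 11, then count y ∈ F_11 with y² ≡ rhs.
  x = 0: rhs = 3, matching y values: 5, 6 (2 points).
  x = 1: rhs = 5, matching y values: 4, 7 (2 points).
  x = 2: rhs = 2, matching y values: none (0 points).
  x = 3: rhs = 0, matching y values: 0 (1 points).
  x = 4: rhs = 5, matching y values: 4, 7 (2 points).
  x = 5: rhs = 1, matching y values: 1, 10 (2 points).
  x = 6: rhs = 5, matching y values: 4, 7 (2 points).
  x = 7: rhs = 1, matching y values: 1, 10 (2 points).
  x = 8: rhs = 6, matching y values: none (0 points).
  x = 9: rhs = 4, matching y values: 2, 9 (2 points).
  x = 10: rhs = 1, matching y values: 1, 10 (2 points).
Total affine count: 17.
Full point count |E(F_11)| = 17 + 1 = 18.
Hasse bound: |18 − (11+1)| = |6| = 6 ≤ 2√11 ≈ 6.6332 ✓.


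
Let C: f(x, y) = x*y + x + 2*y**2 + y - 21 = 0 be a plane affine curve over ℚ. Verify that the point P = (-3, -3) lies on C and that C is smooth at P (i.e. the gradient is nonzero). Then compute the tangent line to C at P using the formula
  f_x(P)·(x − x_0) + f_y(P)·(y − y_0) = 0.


Tangent line at P: -2*x - 14*y - 48 = 0.

Step 1: f(-3, -3) = 0, so P lies on C.
Step 2: partial derivatives
  f_x(x, y) = y + 1, f_y(x, y) = x + 4*y + 1.
  f_x(P) = -2, f_y(P) = -14 (gradient nonzero, so P is smooth).
Step 3: tangent line at P: -2·(x − -3) + -14·(y − -3) = 0.
Expanding: -2*x - 14*y - 48 = 0.


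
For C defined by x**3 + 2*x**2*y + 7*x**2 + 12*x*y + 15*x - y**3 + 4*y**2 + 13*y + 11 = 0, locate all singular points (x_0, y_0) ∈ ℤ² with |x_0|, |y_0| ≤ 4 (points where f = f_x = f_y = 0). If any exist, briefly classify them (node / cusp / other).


Singular points: {(-3, 1)}; classification: cusp.

Compute partial derivatives:
  f_x = 3*x**2 + 4*x*y + 14*x + 12*y + 15.
  f_y = 2*x**2 + 12*x - 3*y**2 + 8*y + 13.
Scan x_0 ∈ {−4, ..., 4}. For each x_0, f_y(x_0, y) is a polynomial in y; find its integer roots y ∈ {−4, ..., 4}, then test f_x and f at those candidates.
  x = -4: f_y(-4, y) = -3*y**2 + 8*y - 3; no integer root y with |y| ≤ 4.
  x = -3: f_y(-3, y) = -3*y**2 + 8*y - 5; vanishes at y ∈ {1}. (-3, 1): f_x = 0, f = 0 — SINGULAR.
  x = -2: f_y(-2, y) = -3*y**2 + 8*y - 3; no integer root y with |y| ≤ 4.
  x = -1: f_y(-1, y) = -3*y**2 + 8*y + 3; vanishes at y ∈ {3}. (-1, 3): f_x = 28 ≠ 0.
  x = 0: f_y(0, y) = -3*y**2 + 8*y + 13; no integer root y with |y| ≤ 4.
  x = 1: f_y(1, y) = -3*y**2 + 8*y + 27; no integer root y with |y| ≤ 4.
  x = 2: f_y(2, y) = -3*y**2 + 8*y + 45; no integer root y with |y| ≤ 4.
  x = 3: f_y(3, y) = -3*y**2 + 8*y + 67; no integer root y with |y| ≤ 4.
  x = 4: f_y(4, y) = -3*y**2 + 8*y + 93; no integer root y with |y| ≤ 4.
Only singular point on the grid: (-3, 1).
Classify: substitute x = -3 + u, y = 1 + v and expand: f = u**3 + 2*u**2*v - v**3 + v**2.
No constant or linear terms (consistent with a singular point). Quadratic part: v**2. Cubic part: u**3 + 2*u**2*v - v**3.
The quadratic part v**2 is a perfect square, so there is a single (double) tangent line v = 0, i.e. y = 1. Restricting the cubic part to that line (v = 0) leaves u**3 ≠ 0, so f is not divisible by v and the branch is v² ≈ -u**3 to lowest order — this is a cusp.
Classification: cusp.


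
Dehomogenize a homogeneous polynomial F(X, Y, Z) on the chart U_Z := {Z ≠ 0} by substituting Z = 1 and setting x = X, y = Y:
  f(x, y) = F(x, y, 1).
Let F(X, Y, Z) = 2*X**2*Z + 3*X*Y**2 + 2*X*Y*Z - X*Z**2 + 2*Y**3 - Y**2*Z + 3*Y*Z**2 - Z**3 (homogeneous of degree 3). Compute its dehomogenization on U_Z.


f(x, y) = 2*x**2 + 3*x*y**2 + 2*x*y - x + 2*y**3 - y**2 + 3*y - 1

On U_Z we set Z = 1. Each monomial c·X^i·Y^j·Z^k in F becomes c·x^i·y^j·1^k = c·x^i·y^j.
Substituting Z = 1: F(X, Y, 1) = 2*x**2 + 3*x*y**2 + 2*x*y - x + 2*y**3 - y**2 + 3*y - 1.
Note: deg(f) ≤ deg(F) = 3; strict inequality happens when F is divisible by Z (lost terms).


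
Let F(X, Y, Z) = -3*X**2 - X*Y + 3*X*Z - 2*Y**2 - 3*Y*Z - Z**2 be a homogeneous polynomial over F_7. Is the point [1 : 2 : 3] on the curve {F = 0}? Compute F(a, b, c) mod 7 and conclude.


F(1,2,3) ≡ 4 (mod 7); P is NOT on the curve.

Evaluate F(1, 2, 3) term-by-term (mod 7).
  -3*X**2 ↦ -3·1·1·1 = -3
  -X*Y ↦ -1·1·2·1 = -2
  3*X*Z ↦ 3·1·1·3 = 9
  -2*Y**2 ↦ -2·1·4·1 = -8
  -3*Y*Z ↦ -3·1·2·3 = -18
  -Z**2 ↦ -1·1·1·9 = -9
Sum: F(1, 2, 3) = (-3) + (-2) + (9) + (-8) + (-18) + (-9) = -31.
Reducing mod 7: -31 ≡ 4 (mod 7).
Since F(a, b, c) ≡ 4 ≠ 0 (mod 7), P does NOT lie on the curve.


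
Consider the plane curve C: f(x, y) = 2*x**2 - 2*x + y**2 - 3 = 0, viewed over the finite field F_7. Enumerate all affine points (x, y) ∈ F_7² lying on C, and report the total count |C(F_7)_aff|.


Affine F_7-points: {(4, 0)}; count = 1.

For each of the 49 pairs (x, y) ∈ F_7², evaluate f(x, y) mod 7. Record the zeros.
  x = 0: [0↦4, 1↦5, 2↦1, 3↦6, 4↦6, 5↦1, 6↦5]  zeros at y ∈ ∅
  x = 1: [0↦4, 1↦5, 2↦1, 3↦6, 4↦6, 5↦1, 6↦5]  zeros at y ∈ ∅
  x = 2: [0↦1, 1↦2, 2↦5, 3↦3, 4↦3, 5↦5, 6↦2]  zeros at y ∈ ∅
  x = 3: [0↦2, 1↦3, 2↦6, 3↦4, 4↦4, 5↦6, 6↦3]  zeros at y ∈ ∅
  x = 4: [0↦0, 1↦1, 2↦4, 3↦2, 4↦2, 5↦4, 6↦1]  zeros at y ∈ {0}
  x = 5: [0↦2, 1↦3, 2↦6, 3↦4, 4↦4, 5↦6, 6↦3]  zeros at y ∈ ∅
  x = 6: [0↦1, 1↦2, 2↦5, 3↦3, 4↦3, 5↦5, 6↦2]  zeros at y ∈ ∅
Collecting zeros: affine points = {(4, 0)}.
Total count |C(F_7)_aff| = 1.


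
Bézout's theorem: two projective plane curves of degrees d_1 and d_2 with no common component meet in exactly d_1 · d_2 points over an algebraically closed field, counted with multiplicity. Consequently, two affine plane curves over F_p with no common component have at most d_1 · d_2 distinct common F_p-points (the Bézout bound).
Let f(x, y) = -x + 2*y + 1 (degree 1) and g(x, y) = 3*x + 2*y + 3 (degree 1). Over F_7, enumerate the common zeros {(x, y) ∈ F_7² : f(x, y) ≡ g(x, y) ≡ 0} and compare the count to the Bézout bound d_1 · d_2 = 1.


Common zeros: {(3, 1)}; count = 1; Bézout bound = 1.

deg(f) = 1, deg(g) = 1, so Bézout bound = 1.
Scan x ∈ F_7. For each x, list the y ∈ F_7 with f(x, y) ≡ 0 and those with g(x, y) ≡ 0 (mod 7); the common zeros in that column are the intersection.
  x = 0: f ≡ 0 at y ∈ {3}; g ≡ 0 at y ∈ {2}; common: ∅.
  x = 1: f ≡ 0 at y ∈ {0}; g ≡ 0 at y ∈ {4}; common: ∅.
  x = 2: f ≡ 0 at y ∈ {4}; g ≡ 0 at y ∈ {6}; common: ∅.
  x = 3: f ≡ 0 at y ∈ {1}; g ≡ 0 at y ∈ {1}; common: {1}.
  x = 4: f ≡ 0 at y ∈ {5}; g ≡ 0 at y ∈ {3}; common: ∅.
  x = 5: f ≡ 0 at y ∈ {2}; g ≡ 0 at y ∈ {5}; common: ∅.
  x = 6: f ≡ 0 at y ∈ {6}; g ≡ 0 at y ∈ {0}; common: ∅.
Collecting: common zeros = {(3, 1)}, so the count is 1.
Comparison with the Bézout bound: 1 ≤ 1 = deg(f)·deg(g), as expected for curves with no common component (the bound is attained).


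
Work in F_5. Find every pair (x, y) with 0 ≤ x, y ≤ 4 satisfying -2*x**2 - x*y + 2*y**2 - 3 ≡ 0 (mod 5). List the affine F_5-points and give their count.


Affine F_5-points: {(0, 2), (0, 3), (1, 0), (1, 3), (4, 0), (4, 2)}; count = 6.

For each of the 25 pairs (x, y) ∈ F_5², evaluate f(x, y) mod 5. Record the zeros.
  x = 0: [0↦2, 1↦4, 2↦0, 3↦0, 4↦4]  zeros at y ∈ {2, 3}
  x = 1: [0↦0, 1↦1, 2↦1, 3↦0, 4↦3]  zeros at y ∈ {0, 3}
  x = 2: [0↦4, 1↦4, 2↦3, 3↦1, 4↦3]  zeros at y ∈ ∅
  x = 3: [0↦4, 1↦3, 2↦1, 3↦3, 4↦4]  zeros at y ∈ ∅
  x = 4: [0↦0, 1↦3, 2↦0, 3↦1, 4↦1]  zeros at y ∈ {0, 2}
Collecting zeros: affine points = {(0, 2), (0, 3), (1, 0), (1, 3), (4, 0), (4, 2)}.
Total count |C(F_5)_aff| = 6.


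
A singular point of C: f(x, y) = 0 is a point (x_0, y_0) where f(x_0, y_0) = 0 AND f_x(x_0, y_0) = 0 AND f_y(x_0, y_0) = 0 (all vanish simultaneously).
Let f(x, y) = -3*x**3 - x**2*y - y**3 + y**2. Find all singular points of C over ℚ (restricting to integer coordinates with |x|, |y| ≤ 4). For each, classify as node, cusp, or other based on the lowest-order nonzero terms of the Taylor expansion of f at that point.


Singular points: {(0, 0)}; classification: cusp.

Compute partial derivatives:
  f_x = -9*x**2 - 2*x*y.
  f_y = -x**2 - 3*y**2 + 2*y.
Scan x_0 ∈ {−4, ..., 4}. For each x_0, f_y(x_0, y) is a polynomial in y; find its integer roots y ∈ {−4, ..., 4}, then test f_x and f at those candidates.
  x = -4: f_y(-4, y) = -3*y**2 + 2*y - 16; no integer root y with |y| ≤ 4.
  x = -3: f_y(-3, y) = -3*y**2 + 2*y - 9; no integer root y with |y| ≤ 4.
  x = -2: f_y(-2, y) = -3*y**2 + 2*y - 4; no integer root y with |y| ≤ 4.
  x = -1: f_y(-1, y) = -3*y**2 + 2*y - 1; no integer root y with |y| ≤ 4.
  x = 0: f_y(0, y) = -3*y**2 + 2*y; vanishes at y ∈ {0}. (0, 0): f_x = 0, f = 0 — SINGULAR.
  x = 1: f_y(1, y) = -3*y**2 + 2*y - 1; no integer root y with |y| ≤ 4.
  x = 2: f_y(2, y) = -3*y**2 + 2*y - 4; no integer root y with |y| ≤ 4.
  x = 3: f_y(3, y) = -3*y**2 + 2*y - 9; no integer root y with |y| ≤ 4.
  x = 4: f_y(4, y) = -3*y**2 + 2*y - 16; no integer root y with |y| ≤ 4.
Only singular point on the grid: (0, 0).
Classify: substitute x = 0 + u, y = 0 + v and expand: f = -3*u**3 - u**2*v - v**3 + v**2.
No constant or linear terms (consistent with a singular point). Quadratic part: v**2. Cubic part: -3*u**3 - u**2*v - v**3.
The quadratic part v**2 is a perfect square, so there is a single (double) tangent line v = 0, i.e. y = 0. Restricting the cubic part to that line (v = 0) leaves -3*u**3 ≠ 0, so f is not divisible by v and the branch is v² ≈ 3*u**3 to lowest order — this is a cusp.
Classification: cusp.


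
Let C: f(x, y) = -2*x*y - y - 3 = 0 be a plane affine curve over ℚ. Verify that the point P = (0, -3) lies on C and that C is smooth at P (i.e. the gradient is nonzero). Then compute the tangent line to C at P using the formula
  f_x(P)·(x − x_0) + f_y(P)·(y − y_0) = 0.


Tangent line at P: 6*x - y - 3 = 0.

Step 1: f(0, -3) = 0, so P lies on C.
Step 2: partial derivatives
  f_x(x, y) = -2*y, f_y(x, y) = -2*x - 1.
  f_x(P) = 6, f_y(P) = -1 (gradient nonzero, so P is smooth).
Step 3: tangent line at P: 6·(x − 0) + -1·(y − -3) = 0.
Expanding: 6*x - y - 3 = 0.


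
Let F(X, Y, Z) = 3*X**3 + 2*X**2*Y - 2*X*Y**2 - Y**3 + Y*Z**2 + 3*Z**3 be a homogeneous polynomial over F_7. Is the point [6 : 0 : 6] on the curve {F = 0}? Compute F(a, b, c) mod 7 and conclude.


F(6,0,6) ≡ 1 (mod 7); P is NOT on the curve.

Evaluate F(6, 0, 6) term-by-term (mod 7).
  3*X**3 ↦ 3·216·1·1 = 648
  2*X**2*Y ↦ 2·36·0·1 = 0
  -2*X*Y**2 ↦ -2·6·0·1 = 0
  -Y**3 ↦ -1·1·0·1 = 0
  Y*Z**2 ↦ 1·1·0·36 = 0
  3*Z**3 ↦ 3·1·1·216 = 648
Sum: F(6, 0, 6) = (648) + (0) + (0) + (0) + (0) + (648) = 1296.
Reducing mod 7: 1296 ≡ 1 (mod 7).
Since F(a, b, c) ≡ 1 ≠ 0 (mod 7), P does NOT lie on the curve.


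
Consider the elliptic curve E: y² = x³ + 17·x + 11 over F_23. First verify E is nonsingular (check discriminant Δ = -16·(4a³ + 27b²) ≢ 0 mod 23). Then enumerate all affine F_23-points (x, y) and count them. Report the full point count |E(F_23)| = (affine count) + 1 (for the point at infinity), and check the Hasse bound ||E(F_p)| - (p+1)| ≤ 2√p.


Affine points = {(1, 11), (1, 12), (7, 6), (7, 17), (10, 10), (10, 13), (14, 7), (14, 16), (16, 3), (16, 20), (18, 10), (18, 13), (20, 5), (20, 18), (22, 4), (22, 19)}; affine count = 16; |E(F_23)| = 17.

Discriminant check: Δ ∝ 4a³ + 27b² = 4·17³ + 27·11² = 4·4913 + 27·121 ≡ 11 (mod 23). Nonzero ⇒ E is nonsingular.
For each x ∈ F_23, compute rhs = x³ + 17·x + 11 mod 23, then count y ∈ F_23 with y² ≡ rhs.
  x = 0: rhs = 11, matching y values: none (0 points).
  x = 1: rhs = 6, matching y values: 11, 12 (2 points).
  x = 2: rhs = 7, matching y values: none (0 points).
  x = 3: rhs = 20, matching y values: none (0 points).
  x = 4: rhs = 5, matching y values: none (0 points).
  x = 5: rhs = 14, matching y values: none (0 points).
  x = 6: rhs = 7, matching y values: none (0 points).
  x = 7: rhs = 13, matching y values: 6, 17 (2 points).
  x = 8: rhs = 15, matching y values: none (0 points).
  x = 9: rhs = 19, matching y values: none (0 points).
  x = 10: rhs = 8, matching y values: 10, 13 (2 points).
  x = 11: rhs = 11, matching y values: none (0 points).
  x = 12: rhs = 11, matching y values: none (0 points).
  x = 13: rhs = 14, matching y values: none (0 points).
  x = 14: rhs = 3, matching y values: 7, 16 (2 points).
  x = 15: rhs = 7, matching y values: none (0 points).
  x = 16: rhs = 9, matching y values: 3, 20 (2 points).
  x = 17: rhs = 15, matching y values: none (0 points).
  x = 18: rhs = 8, matching y values: 10, 13 (2 points).
  x = 19: rhs = 17, matching y values: none (0 points).
  x = 20: rhs = 2, matching y values: 5, 18 (2 points).
  x = 21: rhs = 15, matching y values: none (0 points).
  x = 22: rhs = 16, matching y values: 4, 19 (2 points).
Total affine count: 16.
Full point count |E(F_23)| = 16 + 1 = 17.
Hasse bound: |17 − (23+1)| = |-7| = 7 ≤ 2√23 ≈ 9.5917 ✓.
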